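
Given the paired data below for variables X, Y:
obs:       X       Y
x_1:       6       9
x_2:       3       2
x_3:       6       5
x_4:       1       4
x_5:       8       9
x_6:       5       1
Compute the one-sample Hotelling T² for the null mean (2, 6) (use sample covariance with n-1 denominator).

Step 1 — sample mean vector:
  mean(X) = (6 + 3 + 6 + 1 + 8 + 5) / 6 = 29/6 = 4.8333
  mean(Y) = (9 + 2 + 5 + 4 + 9 + 1) / 6 = 30/6 = 5
  x̄ = (4.8333, 5),  deviation x̄ - mu_0 = (4.8333, 5) - (2, 6) = (2.8333, -1).

Step 2 — sample covariance matrix, S[i,j] = (1/(n-1)) · Σ_k (x_{k,i} - mean_i) · (x_{k,j} - mean_j), divisor n-1 = 5:
  S[X,X] = ((1.1667)·(1.1667) + (-1.8333)·(-1.8333) + (1.1667)·(1.1667) + (-3.8333)·(-3.8333) + (3.1667)·(3.1667) + (0.1667)·(0.1667)) / 5 = 30.8333/5 = 6.1667
  S[X,Y] = ((1.1667)·(4) + (-1.8333)·(-3) + (1.1667)·(0) + (-3.8333)·(-1) + (3.1667)·(4) + (0.1667)·(-4)) / 5 = 26/5 = 5.2
  S[Y,Y] = ((4)·(4) + (-3)·(-3) + (0)·(0) + (-1)·(-1) + (4)·(4) + (-4)·(-4)) / 5 = 58/5 = 11.6
  S = [[6.1667, 5.2],
 [5.2, 11.6]].

Step 3 — invert S. det(S) = 6.1667·11.6 - (5.2)² = 44.4933.
  S^{-1} = (1/det) · [[d, -b], [-b, a]] = [[0.2607, -0.1169],
 [-0.1169, 0.1386]].

Step 4 — quadratic form (x̄ - mu_0)^T · S^{-1} · (x̄ - mu_0):
  S^{-1} · (x̄ - mu_0) = (0.8556, -0.4697),
  (x̄ - mu_0)^T · [...] = (2.8333)·(0.8556) + (-1)·(-0.4697) = 2.8938.

Step 5 — scale by n: T² = 6 · 2.8938 = 17.3629.

T² ≈ 17.3629


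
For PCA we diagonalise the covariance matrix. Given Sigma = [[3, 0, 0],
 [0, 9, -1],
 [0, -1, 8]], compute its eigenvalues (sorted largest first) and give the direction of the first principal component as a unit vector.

Step 1 — characteristic polynomial p(λ) = det(λI - Sigma) = λ³ - tr·λ² + c_1·λ - det, where tr = trace, c_1 = sum of the principal 2×2 minors, det = det(Sigma):
  tr = 3 + 9 + 8 = 20,
  c_1 = (3·9 - (0)²) + (3·8 - (0)²) + (9·8 - (-1)²) = 27 + 24 + 71 = 122,
  det = 3·(9·8 - (-1)²) - (0)·((0)·8 - (-1)·(0)) + (0)·((0)·(-1) - 9·(0)) = 3·(71) - (0)·(0) + (0)·(0) = 213.
  So p(λ) = λ³ - 20λ² + 122λ - 213.
Step 2 — look for an integer root (rational root theorem: any rational root is an integer divisor of 213). Testing λ = 3:
  p(3) = 27 - 180 + 366 - 213 = 0  ✓
  Dividing out (λ - 3): p(λ) = (λ - 3)(λ² - 17λ + 71).
Step 3 — remaining eigenvalues from the quadratic λ² - 17λ + 71 = 0:
  Δ = 17² - 4·71 = 289 - 284 = 5,  λ = (17 ± √5)/2 = (17 ± 2.2361)/2 ≈ 9.618 or 7.382.
  Sorted: λ_1 = 9.618,  λ_2 = 7.382,  λ_3 = 3  (check: sum = 20 = tr ✓).

Step 4 — unit eigenvector for λ_1 ≈ 9.618: v spans the null space of (Sigma - λ_1 I), whose rows are
  r_1 = (-6.618, 0, 0),  r_2 = (0, -0.618, -1),  r_3 = (0, -1, -1.618).
  v is orthogonal to every row, so take v ∝ r_1 × r_2 = ((0)·(-1) - (0)·(-0.618), (0)·(0) - (-6.618)·(-1), (-6.618)·(-0.618) - (0)·(0)) ≈ (0, -6.618, 4.0902).
  Rescale (multiply by -1 so the first nonzero entry is positive): u = (0, 6.618, -4.0902).
  ||u|| = √((0)² + (6.618)² + (-4.0902)²) = √(60.5279) ≈ 7.78,  v_1 = u/||u|| ≈ (0, 0.8507, -0.5257) (||v_1|| = 1).

λ_1 = 9.618,  λ_2 = 7.382,  λ_3 = 3;  v_1 ≈ (0, 0.8507, -0.5257)


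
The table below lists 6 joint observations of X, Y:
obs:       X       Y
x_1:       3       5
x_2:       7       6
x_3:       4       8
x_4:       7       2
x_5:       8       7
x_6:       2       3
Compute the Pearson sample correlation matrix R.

Step 1 — column means:
  mean(X) = (3 + 7 + 4 + 7 + 8 + 2) / 6 = 31/6 = 5.1667
  mean(Y) = (5 + 6 + 8 + 2 + 7 + 3) / 6 = 31/6 = 5.1667

Step 2 — sample variances and covariances s[i,j] = (1/(n-1)) · Σ_k (x_{k,i} - mean_i) · (x_{k,j} - mean_j), with n-1 = 5:
  s[X,X] = ((-2.1667)·(-2.1667) + (1.8333)·(1.8333) + (-1.1667)·(-1.1667) + (1.8333)·(1.8333) + (2.8333)·(2.8333) + (-3.1667)·(-3.1667)) / 5 = 30.8333/5 = 6.1667
  s[X,Y] = ((-2.1667)·(-0.1667) + (1.8333)·(0.8333) + (-1.1667)·(2.8333) + (1.8333)·(-3.1667) + (2.8333)·(1.8333) + (-3.1667)·(-2.1667)) / 5 = 4.8333/5 = 0.9667
  s[Y,Y] = ((-0.1667)·(-0.1667) + (0.8333)·(0.8333) + (2.8333)·(2.8333) + (-3.1667)·(-3.1667) + (1.8333)·(1.8333) + (-2.1667)·(-2.1667)) / 5 = 26.8333/5 = 5.3667
  Sample standard deviations s_i = √(s[i,i]):
  s(X) = √(6.1667) = 2.4833
  s(Y) = √(5.3667) = 2.3166

Step 3 — r_{ij} = s_{ij} / (s_i · s_j):
  r[X,X] = 1 (diagonal).
  r[X,Y] = 0.9667 / (2.4833 · 2.3166) = 0.9667 / 5.7528 = 0.168
  r[Y,Y] = 1 (diagonal).

R is symmetric with unit diagonal. Assembling:

R = [[1, 0.168],
 [0.168, 1]]


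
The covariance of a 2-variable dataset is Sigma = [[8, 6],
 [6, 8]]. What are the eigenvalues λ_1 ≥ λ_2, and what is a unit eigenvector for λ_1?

Step 1 — characteristic polynomial of 2×2 Sigma:
  det(Sigma - λI) = λ² - trace · λ + det = 0.
  trace = 8 + 8 = 16, det = 8·8 - (6)² = 28.
Step 2 — discriminant:
  Δ = trace² - 4·det = 256 - 112 = 144.
Step 3 — eigenvalues:
  λ = (trace ± √Δ)/2 = (16 ± 12)/2,
  λ_1 = 14,  λ_2 = 2.

Step 4 — unit eigenvector for λ_1: solve (Sigma - λ_1 I)v = 0. First row:
  (8 - 14)·v_x + (6)·v_y = 0, i.e. (-6)·v_x + (6)·v_y = 0,
  so v ∝ (b, λ_1 - a) = (6, 6) = u.
  ||u|| = √((6)² + (6)²) = √(72) ≈ 8.4853,
  v_1 = u/||u|| ≈ (0.7071, 0.7071) (||v_1|| = 1).

λ_1 = 14,  λ_2 = 2;  v_1 ≈ (0.7071, 0.7071)


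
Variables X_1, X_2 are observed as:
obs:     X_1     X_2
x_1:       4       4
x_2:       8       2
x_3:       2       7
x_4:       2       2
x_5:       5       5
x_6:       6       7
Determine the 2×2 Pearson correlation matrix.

Step 1 — column means:
  mean(X_1) = (4 + 8 + 2 + 2 + 5 + 6) / 6 = 27/6 = 4.5
  mean(X_2) = (4 + 2 + 7 + 2 + 5 + 7) / 6 = 27/6 = 4.5

Step 2 — sample variances and covariances s[i,j] = (1/(n-1)) · Σ_k (x_{k,i} - mean_i) · (x_{k,j} - mean_j), with n-1 = 5:
  s[X_1,X_1] = ((-0.5)·(-0.5) + (3.5)·(3.5) + (-2.5)·(-2.5) + (-2.5)·(-2.5) + (0.5)·(0.5) + (1.5)·(1.5)) / 5 = 27.5/5 = 5.5
  s[X_1,X_2] = ((-0.5)·(-0.5) + (3.5)·(-2.5) + (-2.5)·(2.5) + (-2.5)·(-2.5) + (0.5)·(0.5) + (1.5)·(2.5)) / 5 = -4.5/5 = -0.9
  s[X_2,X_2] = ((-0.5)·(-0.5) + (-2.5)·(-2.5) + (2.5)·(2.5) + (-2.5)·(-2.5) + (0.5)·(0.5) + (2.5)·(2.5)) / 5 = 25.5/5 = 5.1
  Sample standard deviations s_i = √(s[i,i]):
  s(X_1) = √(5.5) = 2.3452
  s(X_2) = √(5.1) = 2.2583

Step 3 — r_{ij} = s_{ij} / (s_i · s_j):
  r[X_1,X_1] = 1 (diagonal).
  r[X_1,X_2] = -0.9 / (2.3452 · 2.2583) = -0.9 / 5.2962 = -0.1699
  r[X_2,X_2] = 1 (diagonal).

R is symmetric with unit diagonal. Assembling:

R = [[1, -0.1699],
 [-0.1699, 1]]


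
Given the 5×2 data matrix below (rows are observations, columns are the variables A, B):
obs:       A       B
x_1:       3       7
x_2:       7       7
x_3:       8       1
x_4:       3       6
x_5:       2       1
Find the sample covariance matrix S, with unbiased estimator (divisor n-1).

Step 1 — column means:
  mean(A) = (3 + 7 + 8 + 3 + 2) / 5 = 23/5 = 4.6
  mean(B) = (7 + 7 + 1 + 6 + 1) / 5 = 22/5 = 4.4

Step 2 — sample covariance S[i,j] = (1/(n-1)) · Σ_k (x_{k,i} - mean_i) · (x_{k,j} - mean_j), with n-1 = 4.
  S[A,A] = ((-1.6)·(-1.6) + (2.4)·(2.4) + (3.4)·(3.4) + (-1.6)·(-1.6) + (-2.6)·(-2.6)) / 4 = 29.2/4 = 7.3
  S[A,B] = ((-1.6)·(2.6) + (2.4)·(2.6) + (3.4)·(-3.4) + (-1.6)·(1.6) + (-2.6)·(-3.4)) / 4 = -3.2/4 = -0.8
  S[B,B] = ((2.6)·(2.6) + (2.6)·(2.6) + (-3.4)·(-3.4) + (1.6)·(1.6) + (-3.4)·(-3.4)) / 4 = 39.2/4 = 9.8

S is symmetric (S[j,i] = S[i,j]). Assembling:

S = [[7.3, -0.8],
 [-0.8, 9.8]]


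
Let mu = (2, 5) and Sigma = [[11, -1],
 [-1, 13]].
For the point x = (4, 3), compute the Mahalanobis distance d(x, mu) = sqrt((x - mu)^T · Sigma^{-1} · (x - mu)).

Step 1 — centre the observation: (x - mu) = (2, -2).

Step 2 — invert Sigma. det(Sigma) = 11·13 - (-1)² = 142.
  Sigma^{-1} = (1/det) · [[d, -b], [-b, a]] = [[0.0915, 0.007],
 [0.007, 0.0775]].

Step 3 — form the quadratic (x - mu)^T · Sigma^{-1} · (x - mu):
  Sigma^{-1} · (x - mu) = (0.169, -0.1408).
  (x - mu)^T · [Sigma^{-1} · (x - mu)] = (2)·(0.169) + (-2)·(-0.1408) = 0.6197.

Step 4 — take square root: d = √(0.6197) ≈ 0.7872.

d(x, mu) = √(0.6197) ≈ 0.7872


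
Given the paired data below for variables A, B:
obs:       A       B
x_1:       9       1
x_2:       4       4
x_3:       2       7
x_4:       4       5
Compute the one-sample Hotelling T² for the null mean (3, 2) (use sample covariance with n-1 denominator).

Step 1 — sample mean vector:
  mean(A) = (9 + 4 + 2 + 4) / 4 = 19/4 = 4.75
  mean(B) = (1 + 4 + 7 + 5) / 4 = 17/4 = 4.25
  x̄ = (4.75, 4.25),  deviation x̄ - mu_0 = (4.75, 4.25) - (3, 2) = (1.75, 2.25).

Step 2 — sample covariance matrix, S[i,j] = (1/(n-1)) · Σ_k (x_{k,i} - mean_i) · (x_{k,j} - mean_j), divisor n-1 = 3:
  S[A,A] = ((4.25)·(4.25) + (-0.75)·(-0.75) + (-2.75)·(-2.75) + (-0.75)·(-0.75)) / 3 = 26.75/3 = 8.9167
  S[A,B] = ((4.25)·(-3.25) + (-0.75)·(-0.25) + (-2.75)·(2.75) + (-0.75)·(0.75)) / 3 = -21.75/3 = -7.25
  S[B,B] = ((-3.25)·(-3.25) + (-0.25)·(-0.25) + (2.75)·(2.75) + (0.75)·(0.75)) / 3 = 18.75/3 = 6.25
  S = [[8.9167, -7.25],
 [-7.25, 6.25]].

Step 3 — invert S. det(S) = 8.9167·6.25 - (-7.25)² = 3.1667.
  S^{-1} = (1/det) · [[d, -b], [-b, a]] = [[1.9737, 2.2895],
 [2.2895, 2.8158]].

Step 4 — quadratic form (x̄ - mu_0)^T · S^{-1} · (x̄ - mu_0):
  S^{-1} · (x̄ - mu_0) = (8.6053, 10.3421),
  (x̄ - mu_0)^T · [...] = (1.75)·(8.6053) + (2.25)·(10.3421) = 38.3289.

Step 5 — scale by n: T² = 4 · 38.3289 = 153.3158.

T² ≈ 153.3158


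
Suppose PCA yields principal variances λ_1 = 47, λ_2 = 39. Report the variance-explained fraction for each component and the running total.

Step 1 — total variance = trace(Sigma) = Σ λ_i = 47 + 39 = 86.

Step 2 — fraction explained by component i = λ_i / Σ λ:
  PC1: 47/86 = 0.5465
  PC2: 39/86 = 0.4535

Step 3 — cumulative fraction after k components = (λ_1 + ... + λ_k) / Σ λ:
  k = 1: 47/86 = 0.5465
  k = 2: (47 + 39)/86 = 86/86 = 1

Summary (fraction, with percent):

explained: PC1 0.5465 (54.65%), PC2 0.4535 (45.35%);  cumulative: 0.5465, 1


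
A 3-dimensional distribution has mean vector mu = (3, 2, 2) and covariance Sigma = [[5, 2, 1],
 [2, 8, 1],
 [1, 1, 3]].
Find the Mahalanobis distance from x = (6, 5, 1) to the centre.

Step 1 — centre the observation: (x - mu) = (3, 3, -1).

Step 2 — invert Sigma (cofactor / det for 3×3, or solve directly):
  Sigma^{-1} = [[0.2323, -0.0505, -0.0606],
 [-0.0505, 0.1414, -0.0303],
 [-0.0606, -0.0303, 0.3636]].

Step 3 — form the quadratic (x - mu)^T · Sigma^{-1} · (x - mu):
  Sigma^{-1} · (x - mu) = (0.6061, 0.303, -0.6364).
  (x - mu)^T · [Sigma^{-1} · (x - mu)] = (3)·(0.6061) + (3)·(0.303) + (-1)·(-0.6364) = 3.3636.

Step 4 — take square root: d = √(3.3636) ≈ 1.834.

d(x, mu) = √(3.3636) ≈ 1.834


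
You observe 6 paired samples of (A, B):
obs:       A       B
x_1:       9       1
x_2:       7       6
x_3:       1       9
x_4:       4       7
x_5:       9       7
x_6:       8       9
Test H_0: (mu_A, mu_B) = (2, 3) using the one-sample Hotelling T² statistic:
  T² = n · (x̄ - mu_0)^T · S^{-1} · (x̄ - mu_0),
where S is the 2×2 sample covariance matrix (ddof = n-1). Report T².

Step 1 — sample mean vector:
  mean(A) = (9 + 7 + 1 + 4 + 9 + 8) / 6 = 38/6 = 6.3333
  mean(B) = (1 + 6 + 9 + 7 + 7 + 9) / 6 = 39/6 = 6.5
  x̄ = (6.3333, 6.5),  deviation x̄ - mu_0 = (6.3333, 6.5) - (2, 3) = (4.3333, 3.5).

Step 2 — sample covariance matrix, S[i,j] = (1/(n-1)) · Σ_k (x_{k,i} - mean_i) · (x_{k,j} - mean_j), divisor n-1 = 5:
  S[A,A] = ((2.6667)·(2.6667) + (0.6667)·(0.6667) + (-5.3333)·(-5.3333) + (-2.3333)·(-2.3333) + (2.6667)·(2.6667) + (1.6667)·(1.6667)) / 5 = 51.3333/5 = 10.2667
  S[A,B] = ((2.6667)·(-5.5) + (0.6667)·(-0.5) + (-5.3333)·(2.5) + (-2.3333)·(0.5) + (2.6667)·(0.5) + (1.6667)·(2.5)) / 5 = -24/5 = -4.8
  S[B,B] = ((-5.5)·(-5.5) + (-0.5)·(-0.5) + (2.5)·(2.5) + (0.5)·(0.5) + (0.5)·(0.5) + (2.5)·(2.5)) / 5 = 43.5/5 = 8.7
  S = [[10.2667, -4.8],
 [-4.8, 8.7]].

Step 3 — invert S. det(S) = 10.2667·8.7 - (-4.8)² = 66.28.
  S^{-1} = (1/det) · [[d, -b], [-b, a]] = [[0.1313, 0.0724],
 [0.0724, 0.1549]].

Step 4 — quadratic form (x̄ - mu_0)^T · S^{-1} · (x̄ - mu_0):
  S^{-1} · (x̄ - mu_0) = (0.8223, 0.856),
  (x̄ - mu_0)^T · [...] = (4.3333)·(0.8223) + (3.5)·(0.856) = 6.559.

Step 5 — scale by n: T² = 6 · 6.559 = 39.3543.

T² ≈ 39.3543


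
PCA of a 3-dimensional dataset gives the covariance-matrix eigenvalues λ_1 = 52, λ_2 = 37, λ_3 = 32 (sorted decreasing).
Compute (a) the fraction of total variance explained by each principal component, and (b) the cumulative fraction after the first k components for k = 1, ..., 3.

Step 1 — total variance = trace(Sigma) = Σ λ_i = 52 + 37 + 32 = 121.

Step 2 — fraction explained by component i = λ_i / Σ λ:
  PC1: 52/121 = 0.4298
  PC2: 37/121 = 0.3058
  PC3: 32/121 = 0.2645

Step 3 — cumulative fraction after k components = (λ_1 + ... + λ_k) / Σ λ:
  k = 1: 52/121 = 0.4298
  k = 2: (52 + 37)/121 = 89/121 = 0.7355
  k = 3: (52 + 37 + 32)/121 = 121/121 = 1

Summary (fraction, with percent):

explained: PC1 0.4298 (42.98%), PC2 0.3058 (30.58%), PC3 0.2645 (26.45%);  cumulative: 0.4298, 0.7355, 1


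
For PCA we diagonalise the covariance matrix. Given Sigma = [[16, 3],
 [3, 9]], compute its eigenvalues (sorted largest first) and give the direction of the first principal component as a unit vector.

Step 1 — characteristic polynomial of 2×2 Sigma:
  det(Sigma - λI) = λ² - trace · λ + det = 0.
  trace = 16 + 9 = 25, det = 16·9 - (3)² = 135.
Step 2 — discriminant:
  Δ = trace² - 4·det = 625 - 540 = 85.
Step 3 — eigenvalues:
  λ = (trace ± √Δ)/2 = (25 ± 9.2195)/2,
  λ_1 = 17.1098,  λ_2 = 7.8902.

Step 4 — unit eigenvector for λ_1: solve (Sigma - λ_1 I)v = 0. First row:
  (16 - 17.1098)·v_x + (3)·v_y = 0, i.e. (-1.1098)·v_x + (3)·v_y = 0,
  so v ∝ (b, λ_1 - a) = (3, 1.1098) = u.
  ||u|| = √((3)² + (1.1098)²) = √(10.2316) ≈ 3.1987,
  v_1 = u/||u|| ≈ (0.9379, 0.3469) (||v_1|| = 1).

λ_1 = 17.1098,  λ_2 = 7.8902;  v_1 ≈ (0.9379, 0.3469)


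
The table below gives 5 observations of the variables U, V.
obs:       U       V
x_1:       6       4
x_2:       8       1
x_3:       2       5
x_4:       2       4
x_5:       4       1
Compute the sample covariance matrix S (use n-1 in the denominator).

Step 1 — column means:
  mean(U) = (6 + 8 + 2 + 2 + 4) / 5 = 22/5 = 4.4
  mean(V) = (4 + 1 + 5 + 4 + 1) / 5 = 15/5 = 3

Step 2 — sample covariance S[i,j] = (1/(n-1)) · Σ_k (x_{k,i} - mean_i) · (x_{k,j} - mean_j), with n-1 = 4.
  S[U,U] = ((1.6)·(1.6) + (3.6)·(3.6) + (-2.4)·(-2.4) + (-2.4)·(-2.4) + (-0.4)·(-0.4)) / 4 = 27.2/4 = 6.8
  S[U,V] = ((1.6)·(1) + (3.6)·(-2) + (-2.4)·(2) + (-2.4)·(1) + (-0.4)·(-2)) / 4 = -12/4 = -3
  S[V,V] = ((1)·(1) + (-2)·(-2) + (2)·(2) + (1)·(1) + (-2)·(-2)) / 4 = 14/4 = 3.5

S is symmetric (S[j,i] = S[i,j]). Assembling:

S = [[6.8, -3],
 [-3, 3.5]]


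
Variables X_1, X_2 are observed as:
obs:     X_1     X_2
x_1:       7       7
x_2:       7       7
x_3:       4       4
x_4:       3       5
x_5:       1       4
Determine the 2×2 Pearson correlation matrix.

Step 1 — column means:
  mean(X_1) = (7 + 7 + 4 + 3 + 1) / 5 = 22/5 = 4.4
  mean(X_2) = (7 + 7 + 4 + 5 + 4) / 5 = 27/5 = 5.4

Step 2 — sample variances and covariances s[i,j] = (1/(n-1)) · Σ_k (x_{k,i} - mean_i) · (x_{k,j} - mean_j), with n-1 = 4:
  s[X_1,X_1] = ((2.6)·(2.6) + (2.6)·(2.6) + (-0.4)·(-0.4) + (-1.4)·(-1.4) + (-3.4)·(-3.4)) / 4 = 27.2/4 = 6.8
  s[X_1,X_2] = ((2.6)·(1.6) + (2.6)·(1.6) + (-0.4)·(-1.4) + (-1.4)·(-0.4) + (-3.4)·(-1.4)) / 4 = 14.2/4 = 3.55
  s[X_2,X_2] = ((1.6)·(1.6) + (1.6)·(1.6) + (-1.4)·(-1.4) + (-0.4)·(-0.4) + (-1.4)·(-1.4)) / 4 = 9.2/4 = 2.3
  Sample standard deviations s_i = √(s[i,i]):
  s(X_1) = √(6.8) = 2.6077
  s(X_2) = √(2.3) = 1.5166

Step 3 — r_{ij} = s_{ij} / (s_i · s_j):
  r[X_1,X_1] = 1 (diagonal).
  r[X_1,X_2] = 3.55 / (2.6077 · 1.5166) = 3.55 / 3.9547 = 0.8977
  r[X_2,X_2] = 1 (diagonal).

R is symmetric with unit diagonal. Assembling:

R = [[1, 0.8977],
 [0.8977, 1]]


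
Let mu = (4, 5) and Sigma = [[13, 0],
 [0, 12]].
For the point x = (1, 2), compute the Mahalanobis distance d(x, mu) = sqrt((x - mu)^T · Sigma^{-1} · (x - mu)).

Step 1 — centre the observation: (x - mu) = (-3, -3).

Step 2 — invert Sigma. det(Sigma) = 13·12 - (0)² = 156.
  Sigma^{-1} = (1/det) · [[d, -b], [-b, a]] = [[0.0769, 0],
 [0, 0.0833]].

Step 3 — form the quadratic (x - mu)^T · Sigma^{-1} · (x - mu):
  Sigma^{-1} · (x - mu) = (-0.2308, -0.25).
  (x - mu)^T · [Sigma^{-1} · (x - mu)] = (-3)·(-0.2308) + (-3)·(-0.25) = 1.4423.

Step 4 — take square root: d = √(1.4423) ≈ 1.201.

d(x, mu) = √(1.4423) ≈ 1.201


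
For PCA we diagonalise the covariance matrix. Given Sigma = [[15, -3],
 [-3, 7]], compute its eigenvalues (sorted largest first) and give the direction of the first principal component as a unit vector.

Step 1 — characteristic polynomial of 2×2 Sigma:
  det(Sigma - λI) = λ² - trace · λ + det = 0.
  trace = 15 + 7 = 22, det = 15·7 - (-3)² = 96.
Step 2 — discriminant:
  Δ = trace² - 4·det = 484 - 384 = 100.
Step 3 — eigenvalues:
  λ = (trace ± √Δ)/2 = (22 ± 10)/2,
  λ_1 = 16,  λ_2 = 6.

Step 4 — unit eigenvector for λ_1: solve (Sigma - λ_1 I)v = 0. First row:
  (15 - 16)·v_x + (-3)·v_y = 0, i.e. (-1)·v_x + (-3)·v_y = 0,
  so v ∝ (b, λ_1 - a) = (-3, 1); multiply by -1 so the first entry is positive: u = (3, -1).
  ||u|| = √((3)² + (-1)²) = √(10) ≈ 3.1623,
  v_1 = u/||u|| ≈ (0.9487, -0.3162) (||v_1|| = 1).

λ_1 = 16,  λ_2 = 6;  v_1 ≈ (0.9487, -0.3162)


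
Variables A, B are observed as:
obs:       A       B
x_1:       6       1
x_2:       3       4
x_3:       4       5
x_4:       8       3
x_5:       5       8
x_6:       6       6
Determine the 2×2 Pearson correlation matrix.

Step 1 — column means:
  mean(A) = (6 + 3 + 4 + 8 + 5 + 6) / 6 = 32/6 = 5.3333
  mean(B) = (1 + 4 + 5 + 3 + 8 + 6) / 6 = 27/6 = 4.5

Step 2 — sample variances and covariances s[i,j] = (1/(n-1)) · Σ_k (x_{k,i} - mean_i) · (x_{k,j} - mean_j), with n-1 = 5:
  s[A,A] = ((0.6667)·(0.6667) + (-2.3333)·(-2.3333) + (-1.3333)·(-1.3333) + (2.6667)·(2.6667) + (-0.3333)·(-0.3333) + (0.6667)·(0.6667)) / 5 = 15.3333/5 = 3.0667
  s[A,B] = ((0.6667)·(-3.5) + (-2.3333)·(-0.5) + (-1.3333)·(0.5) + (2.6667)·(-1.5) + (-0.3333)·(3.5) + (0.6667)·(1.5)) / 5 = -6/5 = -1.2
  s[B,B] = ((-3.5)·(-3.5) + (-0.5)·(-0.5) + (0.5)·(0.5) + (-1.5)·(-1.5) + (3.5)·(3.5) + (1.5)·(1.5)) / 5 = 29.5/5 = 5.9
  Sample standard deviations s_i = √(s[i,i]):
  s(A) = √(3.0667) = 1.7512
  s(B) = √(5.9) = 2.429

Step 3 — r_{ij} = s_{ij} / (s_i · s_j):
  r[A,A] = 1 (diagonal).
  r[A,B] = -1.2 / (1.7512 · 2.429) = -1.2 / 4.2536 = -0.2821
  r[B,B] = 1 (diagonal).

R is symmetric with unit diagonal. Assembling:

R = [[1, -0.2821],
 [-0.2821, 1]]


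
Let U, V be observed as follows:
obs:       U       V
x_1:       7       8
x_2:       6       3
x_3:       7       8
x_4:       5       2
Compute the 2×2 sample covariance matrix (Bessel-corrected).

Step 1 — column means:
  mean(U) = (7 + 6 + 7 + 5) / 4 = 25/4 = 6.25
  mean(V) = (8 + 3 + 8 + 2) / 4 = 21/4 = 5.25

Step 2 — sample covariance S[i,j] = (1/(n-1)) · Σ_k (x_{k,i} - mean_i) · (x_{k,j} - mean_j), with n-1 = 3.
  S[U,U] = ((0.75)·(0.75) + (-0.25)·(-0.25) + (0.75)·(0.75) + (-1.25)·(-1.25)) / 3 = 2.75/3 = 0.9167
  S[U,V] = ((0.75)·(2.75) + (-0.25)·(-2.25) + (0.75)·(2.75) + (-1.25)·(-3.25)) / 3 = 8.75/3 = 2.9167
  S[V,V] = ((2.75)·(2.75) + (-2.25)·(-2.25) + (2.75)·(2.75) + (-3.25)·(-3.25)) / 3 = 30.75/3 = 10.25

S is symmetric (S[j,i] = S[i,j]). Assembling:

S = [[0.9167, 2.9167],
 [2.9167, 10.25]]


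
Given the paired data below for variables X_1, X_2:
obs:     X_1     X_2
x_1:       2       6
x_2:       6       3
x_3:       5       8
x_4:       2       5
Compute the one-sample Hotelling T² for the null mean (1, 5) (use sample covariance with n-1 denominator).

Step 1 — sample mean vector:
  mean(X_1) = (2 + 6 + 5 + 2) / 4 = 15/4 = 3.75
  mean(X_2) = (6 + 3 + 8 + 5) / 4 = 22/4 = 5.5
  x̄ = (3.75, 5.5),  deviation x̄ - mu_0 = (3.75, 5.5) - (1, 5) = (2.75, 0.5).

Step 2 — sample covariance matrix, S[i,j] = (1/(n-1)) · Σ_k (x_{k,i} - mean_i) · (x_{k,j} - mean_j), divisor n-1 = 3:
  S[X_1,X_1] = ((-1.75)·(-1.75) + (2.25)·(2.25) + (1.25)·(1.25) + (-1.75)·(-1.75)) / 3 = 12.75/3 = 4.25
  S[X_1,X_2] = ((-1.75)·(0.5) + (2.25)·(-2.5) + (1.25)·(2.5) + (-1.75)·(-0.5)) / 3 = -2.5/3 = -0.8333
  S[X_2,X_2] = ((0.5)·(0.5) + (-2.5)·(-2.5) + (2.5)·(2.5) + (-0.5)·(-0.5)) / 3 = 13/3 = 4.3333
  S = [[4.25, -0.8333],
 [-0.8333, 4.3333]].

Step 3 — invert S. det(S) = 4.25·4.3333 - (-0.8333)² = 17.7222.
  S^{-1} = (1/det) · [[d, -b], [-b, a]] = [[0.2445, 0.047],
 [0.047, 0.2398]].

Step 4 — quadratic form (x̄ - mu_0)^T · S^{-1} · (x̄ - mu_0):
  S^{-1} · (x̄ - mu_0) = (0.6959, 0.2492),
  (x̄ - mu_0)^T · [...] = (2.75)·(0.6959) + (0.5)·(0.2492) = 2.0384.

Step 5 — scale by n: T² = 4 · 2.0384 = 8.1536.

T² ≈ 8.1536


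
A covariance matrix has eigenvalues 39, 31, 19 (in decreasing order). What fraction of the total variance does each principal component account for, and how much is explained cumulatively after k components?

Step 1 — total variance = trace(Sigma) = Σ λ_i = 39 + 31 + 19 = 89.

Step 2 — fraction explained by component i = λ_i / Σ λ:
  PC1: 39/89 = 0.4382
  PC2: 31/89 = 0.3483
  PC3: 19/89 = 0.2135

Step 3 — cumulative fraction after k components = (λ_1 + ... + λ_k) / Σ λ:
  k = 1: 39/89 = 0.4382
  k = 2: (39 + 31)/89 = 70/89 = 0.7865
  k = 3: (39 + 31 + 19)/89 = 89/89 = 1

Summary (fraction, with percent):

explained: PC1 0.4382 (43.82%), PC2 0.3483 (34.83%), PC3 0.2135 (21.35%);  cumulative: 0.4382, 0.7865, 1


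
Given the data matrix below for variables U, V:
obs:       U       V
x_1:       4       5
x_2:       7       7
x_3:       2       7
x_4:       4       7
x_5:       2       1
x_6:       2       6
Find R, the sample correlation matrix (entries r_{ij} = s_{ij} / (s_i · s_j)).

Step 1 — column means:
  mean(U) = (4 + 7 + 2 + 4 + 2 + 2) / 6 = 21/6 = 3.5
  mean(V) = (5 + 7 + 7 + 7 + 1 + 6) / 6 = 33/6 = 5.5

Step 2 — sample variances and covariances s[i,j] = (1/(n-1)) · Σ_k (x_{k,i} - mean_i) · (x_{k,j} - mean_j), with n-1 = 5:
  s[U,U] = ((0.5)·(0.5) + (3.5)·(3.5) + (-1.5)·(-1.5) + (0.5)·(0.5) + (-1.5)·(-1.5) + (-1.5)·(-1.5)) / 5 = 19.5/5 = 3.9
  s[U,V] = ((0.5)·(-0.5) + (3.5)·(1.5) + (-1.5)·(1.5) + (0.5)·(1.5) + (-1.5)·(-4.5) + (-1.5)·(0.5)) / 5 = 9.5/5 = 1.9
  s[V,V] = ((-0.5)·(-0.5) + (1.5)·(1.5) + (1.5)·(1.5) + (1.5)·(1.5) + (-4.5)·(-4.5) + (0.5)·(0.5)) / 5 = 27.5/5 = 5.5
  Sample standard deviations s_i = √(s[i,i]):
  s(U) = √(3.9) = 1.9748
  s(V) = √(5.5) = 2.3452

Step 3 — r_{ij} = s_{ij} / (s_i · s_j):
  r[U,U] = 1 (diagonal).
  r[U,V] = 1.9 / (1.9748 · 2.3452) = 1.9 / 4.6314 = 0.4102
  r[V,V] = 1 (diagonal).

R is symmetric with unit diagonal. Assembling:

R = [[1, 0.4102],
 [0.4102, 1]]


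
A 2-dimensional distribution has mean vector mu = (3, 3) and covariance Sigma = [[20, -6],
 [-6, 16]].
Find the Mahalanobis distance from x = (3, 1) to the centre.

Step 1 — centre the observation: (x - mu) = (0, -2).

Step 2 — invert Sigma. det(Sigma) = 20·16 - (-6)² = 284.
  Sigma^{-1} = (1/det) · [[d, -b], [-b, a]] = [[0.0563, 0.0211],
 [0.0211, 0.0704]].

Step 3 — form the quadratic (x - mu)^T · Sigma^{-1} · (x - mu):
  Sigma^{-1} · (x - mu) = (-0.0423, -0.1408).
  (x - mu)^T · [Sigma^{-1} · (x - mu)] = (0)·(-0.0423) + (-2)·(-0.1408) = 0.2817.

Step 4 — take square root: d = √(0.2817) ≈ 0.5307.

d(x, mu) = √(0.2817) ≈ 0.5307


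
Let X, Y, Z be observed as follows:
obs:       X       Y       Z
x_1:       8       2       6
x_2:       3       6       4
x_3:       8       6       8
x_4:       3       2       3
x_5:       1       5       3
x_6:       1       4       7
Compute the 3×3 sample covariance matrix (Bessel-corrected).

Step 1 — column means:
  mean(X) = (8 + 3 + 8 + 3 + 1 + 1) / 6 = 24/6 = 4
  mean(Y) = (2 + 6 + 6 + 2 + 5 + 4) / 6 = 25/6 = 4.1667
  mean(Z) = (6 + 4 + 8 + 3 + 3 + 7) / 6 = 31/6 = 5.1667

Step 2 — sample covariance S[i,j] = (1/(n-1)) · Σ_k (x_{k,i} - mean_i) · (x_{k,j} - mean_j), with n-1 = 5.
  S[X,X] = ((4)·(4) + (-1)·(-1) + (4)·(4) + (-1)·(-1) + (-3)·(-3) + (-3)·(-3)) / 5 = 52/5 = 10.4
  S[X,Y] = ((4)·(-2.1667) + (-1)·(1.8333) + (4)·(1.8333) + (-1)·(-2.1667) + (-3)·(0.8333) + (-3)·(-0.1667)) / 5 = -3/5 = -0.6
  S[X,Z] = ((4)·(0.8333) + (-1)·(-1.1667) + (4)·(2.8333) + (-1)·(-2.1667) + (-3)·(-2.1667) + (-3)·(1.8333)) / 5 = 19/5 = 3.8
  S[Y,Y] = ((-2.1667)·(-2.1667) + (1.8333)·(1.8333) + (1.8333)·(1.8333) + (-2.1667)·(-2.1667) + (0.8333)·(0.8333) + (-0.1667)·(-0.1667)) / 5 = 16.8333/5 = 3.3667
  S[Y,Z] = ((-2.1667)·(0.8333) + (1.8333)·(-1.1667) + (1.8333)·(2.8333) + (-2.1667)·(-2.1667) + (0.8333)·(-2.1667) + (-0.1667)·(1.8333)) / 5 = 3.8333/5 = 0.7667
  S[Z,Z] = ((0.8333)·(0.8333) + (-1.1667)·(-1.1667) + (2.8333)·(2.8333) + (-2.1667)·(-2.1667) + (-2.1667)·(-2.1667) + (1.8333)·(1.8333)) / 5 = 22.8333/5 = 4.5667

S is symmetric (S[j,i] = S[i,j]). Assembling:

S = [[10.4, -0.6, 3.8],
 [-0.6, 3.3667, 0.7667],
 [3.8, 0.7667, 4.5667]]


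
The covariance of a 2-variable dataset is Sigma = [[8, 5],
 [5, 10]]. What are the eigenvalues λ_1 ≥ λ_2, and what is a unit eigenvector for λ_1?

Step 1 — characteristic polynomial of 2×2 Sigma:
  det(Sigma - λI) = λ² - trace · λ + det = 0.
  trace = 8 + 10 = 18, det = 8·10 - (5)² = 55.
Step 2 — discriminant:
  Δ = trace² - 4·det = 324 - 220 = 104.
Step 3 — eigenvalues:
  λ = (trace ± √Δ)/2 = (18 ± 10.198)/2,
  λ_1 = 14.099,  λ_2 = 3.901.

Step 4 — unit eigenvector for λ_1: solve (Sigma - λ_1 I)v = 0. First row:
  (8 - 14.099)·v_x + (5)·v_y = 0, i.e. (-6.099)·v_x + (5)·v_y = 0,
  so v ∝ (b, λ_1 - a) = (5, 6.099) = u.
  ||u|| = √((5)² + (6.099)²) = √(62.198) ≈ 7.8866,
  v_1 = u/||u|| ≈ (0.634, 0.7733) (||v_1|| = 1).

λ_1 = 14.099,  λ_2 = 3.901;  v_1 ≈ (0.634, 0.7733)


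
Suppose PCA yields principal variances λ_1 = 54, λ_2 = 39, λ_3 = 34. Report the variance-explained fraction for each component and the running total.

Step 1 — total variance = trace(Sigma) = Σ λ_i = 54 + 39 + 34 = 127.

Step 2 — fraction explained by component i = λ_i / Σ λ:
  PC1: 54/127 = 0.4252
  PC2: 39/127 = 0.3071
  PC3: 34/127 = 0.2677

Step 3 — cumulative fraction after k components = (λ_1 + ... + λ_k) / Σ λ:
  k = 1: 54/127 = 0.4252
  k = 2: (54 + 39)/127 = 93/127 = 0.7323
  k = 3: (54 + 39 + 34)/127 = 127/127 = 1

Summary (fraction, with percent):

explained: PC1 0.4252 (42.52%), PC2 0.3071 (30.71%), PC3 0.2677 (26.77%);  cumulative: 0.4252, 0.7323, 1


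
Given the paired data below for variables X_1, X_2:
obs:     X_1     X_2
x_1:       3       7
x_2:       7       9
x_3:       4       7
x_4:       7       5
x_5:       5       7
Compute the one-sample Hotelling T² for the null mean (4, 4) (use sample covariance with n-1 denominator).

Step 1 — sample mean vector:
  mean(X_1) = (3 + 7 + 4 + 7 + 5) / 5 = 26/5 = 5.2
  mean(X_2) = (7 + 9 + 7 + 5 + 7) / 5 = 35/5 = 7
  x̄ = (5.2, 7),  deviation x̄ - mu_0 = (5.2, 7) - (4, 4) = (1.2, 3).

Step 2 — sample covariance matrix, S[i,j] = (1/(n-1)) · Σ_k (x_{k,i} - mean_i) · (x_{k,j} - mean_j), divisor n-1 = 4:
  S[X_1,X_1] = ((-2.2)·(-2.2) + (1.8)·(1.8) + (-1.2)·(-1.2) + (1.8)·(1.8) + (-0.2)·(-0.2)) / 4 = 12.8/4 = 3.2
  S[X_1,X_2] = ((-2.2)·(0) + (1.8)·(2) + (-1.2)·(0) + (1.8)·(-2) + (-0.2)·(0)) / 4 = 0/4 = 0
  S[X_2,X_2] = ((0)·(0) + (2)·(2) + (0)·(0) + (-2)·(-2) + (0)·(0)) / 4 = 8/4 = 2
  S = [[3.2, 0],
 [0, 2]].

Step 3 — invert S. det(S) = 3.2·2 - (0)² = 6.4.
  S^{-1} = (1/det) · [[d, -b], [-b, a]] = [[0.3125, 0],
 [0, 0.5]].

Step 4 — quadratic form (x̄ - mu_0)^T · S^{-1} · (x̄ - mu_0):
  S^{-1} · (x̄ - mu_0) = (0.375, 1.5),
  (x̄ - mu_0)^T · [...] = (1.2)·(0.375) + (3)·(1.5) = 4.95.

Step 5 — scale by n: T² = 5 · 4.95 = 24.75.

T² ≈ 24.75


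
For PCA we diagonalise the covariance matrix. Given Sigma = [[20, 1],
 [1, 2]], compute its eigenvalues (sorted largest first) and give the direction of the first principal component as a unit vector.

Step 1 — characteristic polynomial of 2×2 Sigma:
  det(Sigma - λI) = λ² - trace · λ + det = 0.
  trace = 20 + 2 = 22, det = 20·2 - (1)² = 39.
Step 2 — discriminant:
  Δ = trace² - 4·det = 484 - 156 = 328.
Step 3 — eigenvalues:
  λ = (trace ± √Δ)/2 = (22 ± 18.1108)/2,
  λ_1 = 20.0554,  λ_2 = 1.9446.

Step 4 — unit eigenvector for λ_1: solve (Sigma - λ_1 I)v = 0. First row:
  (20 - 20.0554)·v_x + (1)·v_y = 0, i.e. (-0.0554)·v_x + (1)·v_y = 0,
  so v ∝ (b, λ_1 - a) = (1, 0.0554) = u.
  ||u|| = √((1)² + (0.0554)²) = √(1.0031) ≈ 1.0015,
  v_1 = u/||u|| ≈ (0.9985, 0.0553) (||v_1|| = 1).

λ_1 = 20.0554,  λ_2 = 1.9446;  v_1 ≈ (0.9985, 0.0553)


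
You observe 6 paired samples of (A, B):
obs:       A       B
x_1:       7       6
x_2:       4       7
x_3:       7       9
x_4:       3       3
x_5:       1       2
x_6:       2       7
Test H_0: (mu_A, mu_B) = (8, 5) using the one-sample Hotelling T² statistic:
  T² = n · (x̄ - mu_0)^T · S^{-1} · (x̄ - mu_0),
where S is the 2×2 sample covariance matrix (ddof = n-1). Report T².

Step 1 — sample mean vector:
  mean(A) = (7 + 4 + 7 + 3 + 1 + 2) / 6 = 24/6 = 4
  mean(B) = (6 + 7 + 9 + 3 + 2 + 7) / 6 = 34/6 = 5.6667
  x̄ = (4, 5.6667),  deviation x̄ - mu_0 = (4, 5.6667) - (8, 5) = (-4, 0.6667).

Step 2 — sample covariance matrix, S[i,j] = (1/(n-1)) · Σ_k (x_{k,i} - mean_i) · (x_{k,j} - mean_j), divisor n-1 = 5:
  S[A,A] = ((3)·(3) + (0)·(0) + (3)·(3) + (-1)·(-1) + (-3)·(-3) + (-2)·(-2)) / 5 = 32/5 = 6.4
  S[A,B] = ((3)·(0.3333) + (0)·(1.3333) + (3)·(3.3333) + (-1)·(-2.6667) + (-3)·(-3.6667) + (-2)·(1.3333)) / 5 = 22/5 = 4.4
  S[B,B] = ((0.3333)·(0.3333) + (1.3333)·(1.3333) + (3.3333)·(3.3333) + (-2.6667)·(-2.6667) + (-3.6667)·(-3.6667) + (1.3333)·(1.3333)) / 5 = 35.3333/5 = 7.0667
  S = [[6.4, 4.4],
 [4.4, 7.0667]].

Step 3 — invert S. det(S) = 6.4·7.0667 - (4.4)² = 25.8667.
  S^{-1} = (1/det) · [[d, -b], [-b, a]] = [[0.2732, -0.1701],
 [-0.1701, 0.2474]].

Step 4 — quadratic form (x̄ - mu_0)^T · S^{-1} · (x̄ - mu_0):
  S^{-1} · (x̄ - mu_0) = (-1.2062, 0.8454),
  (x̄ - mu_0)^T · [...] = (-4)·(-1.2062) + (0.6667)·(0.8454) = 5.3883.

Step 5 — scale by n: T² = 6 · 5.3883 = 32.3299.

T² ≈ 32.3299


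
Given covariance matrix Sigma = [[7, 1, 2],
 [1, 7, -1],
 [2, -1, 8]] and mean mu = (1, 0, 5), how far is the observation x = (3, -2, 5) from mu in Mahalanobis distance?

Step 1 — centre the observation: (x - mu) = (2, -2, 0).

Step 2 — invert Sigma (cofactor / det for 3×3, or solve directly):
  Sigma^{-1} = [[0.1594, -0.029, -0.0435],
 [-0.029, 0.1507, 0.0261],
 [-0.0435, 0.0261, 0.1391]].

Step 3 — form the quadratic (x - mu)^T · Sigma^{-1} · (x - mu):
  Sigma^{-1} · (x - mu) = (0.3768, -0.3594, -0.1391).
  (x - mu)^T · [Sigma^{-1} · (x - mu)] = (2)·(0.3768) + (-2)·(-0.3594) + (0)·(-0.1391) = 1.4725.

Step 4 — take square root: d = √(1.4725) ≈ 1.2135.

d(x, mu) = √(1.4725) ≈ 1.2135


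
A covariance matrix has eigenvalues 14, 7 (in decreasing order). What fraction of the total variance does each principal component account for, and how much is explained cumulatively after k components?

Step 1 — total variance = trace(Sigma) = Σ λ_i = 14 + 7 = 21.

Step 2 — fraction explained by component i = λ_i / Σ λ:
  PC1: 14/21 = 0.6667
  PC2: 7/21 = 0.3333

Step 3 — cumulative fraction after k components = (λ_1 + ... + λ_k) / Σ λ:
  k = 1: 14/21 = 0.6667
  k = 2: (14 + 7)/21 = 21/21 = 1

Summary (fraction, with percent):

explained: PC1 0.6667 (66.67%), PC2 0.3333 (33.33%);  cumulative: 0.6667, 1


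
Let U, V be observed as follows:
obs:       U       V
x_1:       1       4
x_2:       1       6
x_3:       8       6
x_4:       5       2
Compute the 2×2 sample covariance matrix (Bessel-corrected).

Step 1 — column means:
  mean(U) = (1 + 1 + 8 + 5) / 4 = 15/4 = 3.75
  mean(V) = (4 + 6 + 6 + 2) / 4 = 18/4 = 4.5

Step 2 — sample covariance S[i,j] = (1/(n-1)) · Σ_k (x_{k,i} - mean_i) · (x_{k,j} - mean_j), with n-1 = 3.
  S[U,U] = ((-2.75)·(-2.75) + (-2.75)·(-2.75) + (4.25)·(4.25) + (1.25)·(1.25)) / 3 = 34.75/3 = 11.5833
  S[U,V] = ((-2.75)·(-0.5) + (-2.75)·(1.5) + (4.25)·(1.5) + (1.25)·(-2.5)) / 3 = 0.5/3 = 0.1667
  S[V,V] = ((-0.5)·(-0.5) + (1.5)·(1.5) + (1.5)·(1.5) + (-2.5)·(-2.5)) / 3 = 11/3 = 3.6667

S is symmetric (S[j,i] = S[i,j]). Assembling:

S = [[11.5833, 0.1667],
 [0.1667, 3.6667]]


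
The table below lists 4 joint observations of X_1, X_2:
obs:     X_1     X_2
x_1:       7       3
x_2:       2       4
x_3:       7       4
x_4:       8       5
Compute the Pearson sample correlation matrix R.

Step 1 — column means:
  mean(X_1) = (7 + 2 + 7 + 8) / 4 = 24/4 = 6
  mean(X_2) = (3 + 4 + 4 + 5) / 4 = 16/4 = 4

Step 2 — sample variances and covariances s[i,j] = (1/(n-1)) · Σ_k (x_{k,i} - mean_i) · (x_{k,j} - mean_j), with n-1 = 3:
  s[X_1,X_1] = ((1)·(1) + (-4)·(-4) + (1)·(1) + (2)·(2)) / 3 = 22/3 = 7.3333
  s[X_1,X_2] = ((1)·(-1) + (-4)·(0) + (1)·(0) + (2)·(1)) / 3 = 1/3 = 0.3333
  s[X_2,X_2] = ((-1)·(-1) + (0)·(0) + (0)·(0) + (1)·(1)) / 3 = 2/3 = 0.6667
  Sample standard deviations s_i = √(s[i,i]):
  s(X_1) = √(7.3333) = 2.708
  s(X_2) = √(0.6667) = 0.8165

Step 3 — r_{ij} = s_{ij} / (s_i · s_j):
  r[X_1,X_1] = 1 (diagonal).
  r[X_1,X_2] = 0.3333 / (2.708 · 0.8165) = 0.3333 / 2.2111 = 0.1508
  r[X_2,X_2] = 1 (diagonal).

R is symmetric with unit diagonal. Assembling:

R = [[1, 0.1508],
 [0.1508, 1]]


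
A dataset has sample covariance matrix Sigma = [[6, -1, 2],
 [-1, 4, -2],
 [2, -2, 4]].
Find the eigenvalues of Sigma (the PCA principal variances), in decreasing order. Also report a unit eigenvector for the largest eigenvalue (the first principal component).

Step 1 — characteristic polynomial p(λ) = det(λI - Sigma) = λ³ - tr·λ² + c_1·λ - det, where tr = trace, c_1 = sum of the principal 2×2 minors, det = det(Sigma):
  tr = 6 + 4 + 4 = 14,
  c_1 = (6·4 - (-1)²) + (6·4 - (2)²) + (4·4 - (-2)²) = 23 + 20 + 12 = 55,
  det = 6·(4·4 - (-2)²) - (-1)·((-1)·4 - (-2)·(2)) + (2)·((-1)·(-2) - 4·(2)) = 6·(12) - (-1)·(0) + (2)·(-6) = 60.
  So p(λ) = λ³ - 14λ² + 55λ - 60.
Step 2 — look for an integer root (rational root theorem: any rational root is an integer divisor of 60). Testing λ = 4:
  p(4) = 64 - 224 + 220 - 60 = 0  ✓
  Dividing out (λ - 4): p(λ) = (λ - 4)(λ² - 10λ + 15).
Step 3 — remaining eigenvalues from the quadratic λ² - 10λ + 15 = 0:
  Δ = 10² - 4·15 = 100 - 60 = 40,  λ = (10 ± √40)/2 = (10 ± 6.3246)/2 ≈ 8.1623 or 1.8377.
  Sorted: λ_1 = 8.1623,  λ_2 = 4,  λ_3 = 1.8377  (check: sum = 14 = tr ✓).

Step 4 — unit eigenvector for λ_1 ≈ 8.1623: v spans the null space of (Sigma - λ_1 I), whose rows are
  r_1 = (-2.1623, -1, 2),  r_2 = (-1, -4.1623, -2),  r_3 = (2, -2, -4.1623).
  v is orthogonal to every row, so take v ∝ r_1 × r_2 = ((-1)·(-2) - (2)·(-4.1623), (2)·(-1) - (-2.1623)·(-2), (-2.1623)·(-4.1623) - (-1)·(-1)) ≈ (10.3246, -6.3246, 8).
  Let u = (10.3246, -6.3246, 8).
  ||u|| = √((10.3246)² + (-6.3246)² + (8)²) = √(210.5964) ≈ 14.5119,  v_1 = u/||u|| ≈ (0.7115, -0.4358, 0.5513) (||v_1|| = 1).

λ_1 = 8.1623,  λ_2 = 4,  λ_3 = 1.8377;  v_1 ≈ (0.7115, -0.4358, 0.5513)


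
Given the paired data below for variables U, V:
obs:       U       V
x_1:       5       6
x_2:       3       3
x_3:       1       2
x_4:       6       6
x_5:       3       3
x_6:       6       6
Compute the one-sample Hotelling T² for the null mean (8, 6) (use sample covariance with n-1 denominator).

Step 1 — sample mean vector:
  mean(U) = (5 + 3 + 1 + 6 + 3 + 6) / 6 = 24/6 = 4
  mean(V) = (6 + 3 + 2 + 6 + 3 + 6) / 6 = 26/6 = 4.3333
  x̄ = (4, 4.3333),  deviation x̄ - mu_0 = (4, 4.3333) - (8, 6) = (-4, -1.6667).

Step 2 — sample covariance matrix, S[i,j] = (1/(n-1)) · Σ_k (x_{k,i} - mean_i) · (x_{k,j} - mean_j), divisor n-1 = 5:
  S[U,U] = ((1)·(1) + (-1)·(-1) + (-3)·(-3) + (2)·(2) + (-1)·(-1) + (2)·(2)) / 5 = 20/5 = 4
  S[U,V] = ((1)·(1.6667) + (-1)·(-1.3333) + (-3)·(-2.3333) + (2)·(1.6667) + (-1)·(-1.3333) + (2)·(1.6667)) / 5 = 18/5 = 3.6
  S[V,V] = ((1.6667)·(1.6667) + (-1.3333)·(-1.3333) + (-2.3333)·(-2.3333) + (1.6667)·(1.6667) + (-1.3333)·(-1.3333) + (1.6667)·(1.6667)) / 5 = 17.3333/5 = 3.4667
  S = [[4, 3.6],
 [3.6, 3.4667]].

Step 3 — invert S. det(S) = 4·3.4667 - (3.6)² = 0.9067.
  S^{-1} = (1/det) · [[d, -b], [-b, a]] = [[3.8235, -3.9706],
 [-3.9706, 4.4118]].

Step 4 — quadratic form (x̄ - mu_0)^T · S^{-1} · (x̄ - mu_0):
  S^{-1} · (x̄ - mu_0) = (-8.6765, 8.5294),
  (x̄ - mu_0)^T · [...] = (-4)·(-8.6765) + (-1.6667)·(8.5294) = 20.4902.

Step 5 — scale by n: T² = 6 · 20.4902 = 122.9412.

T² ≈ 122.9412


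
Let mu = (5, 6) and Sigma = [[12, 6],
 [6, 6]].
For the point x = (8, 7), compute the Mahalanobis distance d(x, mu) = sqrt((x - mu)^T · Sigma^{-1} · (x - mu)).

Step 1 — centre the observation: (x - mu) = (3, 1).

Step 2 — invert Sigma. det(Sigma) = 12·6 - (6)² = 36.
  Sigma^{-1} = (1/det) · [[d, -b], [-b, a]] = [[0.1667, -0.1667],
 [-0.1667, 0.3333]].

Step 3 — form the quadratic (x - mu)^T · Sigma^{-1} · (x - mu):
  Sigma^{-1} · (x - mu) = (0.3333, -0.1667).
  (x - mu)^T · [Sigma^{-1} · (x - mu)] = (3)·(0.3333) + (1)·(-0.1667) = 0.8333.

Step 4 — take square root: d = √(0.8333) ≈ 0.9129.

d(x, mu) = √(0.8333) ≈ 0.9129


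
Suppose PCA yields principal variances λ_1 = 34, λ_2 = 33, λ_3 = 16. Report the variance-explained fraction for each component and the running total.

Step 1 — total variance = trace(Sigma) = Σ λ_i = 34 + 33 + 16 = 83.

Step 2 — fraction explained by component i = λ_i / Σ λ:
  PC1: 34/83 = 0.4096
  PC2: 33/83 = 0.3976
  PC3: 16/83 = 0.1928

Step 3 — cumulative fraction after k components = (λ_1 + ... + λ_k) / Σ λ:
  k = 1: 34/83 = 0.4096
  k = 2: (34 + 33)/83 = 67/83 = 0.8072
  k = 3: (34 + 33 + 16)/83 = 83/83 = 1

Summary (fraction, with percent):

explained: PC1 0.4096 (40.96%), PC2 0.3976 (39.76%), PC3 0.1928 (19.28%);  cumulative: 0.4096, 0.8072, 1


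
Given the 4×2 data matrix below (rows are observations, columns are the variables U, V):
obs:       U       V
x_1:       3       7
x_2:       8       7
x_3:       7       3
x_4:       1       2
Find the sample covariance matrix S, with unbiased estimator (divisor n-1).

Step 1 — column means:
  mean(U) = (3 + 8 + 7 + 1) / 4 = 19/4 = 4.75
  mean(V) = (7 + 7 + 3 + 2) / 4 = 19/4 = 4.75

Step 2 — sample covariance S[i,j] = (1/(n-1)) · Σ_k (x_{k,i} - mean_i) · (x_{k,j} - mean_j), with n-1 = 3.
  S[U,U] = ((-1.75)·(-1.75) + (3.25)·(3.25) + (2.25)·(2.25) + (-3.75)·(-3.75)) / 3 = 32.75/3 = 10.9167
  S[U,V] = ((-1.75)·(2.25) + (3.25)·(2.25) + (2.25)·(-1.75) + (-3.75)·(-2.75)) / 3 = 9.75/3 = 3.25
  S[V,V] = ((2.25)·(2.25) + (2.25)·(2.25) + (-1.75)·(-1.75) + (-2.75)·(-2.75)) / 3 = 20.75/3 = 6.9167

S is symmetric (S[j,i] = S[i,j]). Assembling:

S = [[10.9167, 3.25],
 [3.25, 6.9167]]


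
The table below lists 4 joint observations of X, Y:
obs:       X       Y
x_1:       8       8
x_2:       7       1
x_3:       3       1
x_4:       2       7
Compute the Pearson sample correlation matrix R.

Step 1 — column means:
  mean(X) = (8 + 7 + 3 + 2) / 4 = 20/4 = 5
  mean(Y) = (8 + 1 + 1 + 7) / 4 = 17/4 = 4.25

Step 2 — sample variances and covariances s[i,j] = (1/(n-1)) · Σ_k (x_{k,i} - mean_i) · (x_{k,j} - mean_j), with n-1 = 3:
  s[X,X] = ((3)·(3) + (2)·(2) + (-2)·(-2) + (-3)·(-3)) / 3 = 26/3 = 8.6667
  s[X,Y] = ((3)·(3.75) + (2)·(-3.25) + (-2)·(-3.25) + (-3)·(2.75)) / 3 = 3/3 = 1
  s[Y,Y] = ((3.75)·(3.75) + (-3.25)·(-3.25) + (-3.25)·(-3.25) + (2.75)·(2.75)) / 3 = 42.75/3 = 14.25
  Sample standard deviations s_i = √(s[i,i]):
  s(X) = √(8.6667) = 2.9439
  s(Y) = √(14.25) = 3.7749

Step 3 — r_{ij} = s_{ij} / (s_i · s_j):
  r[X,X] = 1 (diagonal).
  r[X,Y] = 1 / (2.9439 · 3.7749) = 1 / 11.1131 = 0.09
  r[Y,Y] = 1 (diagonal).

R is symmetric with unit diagonal. Assembling:

R = [[1, 0.09],
 [0.09, 1]]
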